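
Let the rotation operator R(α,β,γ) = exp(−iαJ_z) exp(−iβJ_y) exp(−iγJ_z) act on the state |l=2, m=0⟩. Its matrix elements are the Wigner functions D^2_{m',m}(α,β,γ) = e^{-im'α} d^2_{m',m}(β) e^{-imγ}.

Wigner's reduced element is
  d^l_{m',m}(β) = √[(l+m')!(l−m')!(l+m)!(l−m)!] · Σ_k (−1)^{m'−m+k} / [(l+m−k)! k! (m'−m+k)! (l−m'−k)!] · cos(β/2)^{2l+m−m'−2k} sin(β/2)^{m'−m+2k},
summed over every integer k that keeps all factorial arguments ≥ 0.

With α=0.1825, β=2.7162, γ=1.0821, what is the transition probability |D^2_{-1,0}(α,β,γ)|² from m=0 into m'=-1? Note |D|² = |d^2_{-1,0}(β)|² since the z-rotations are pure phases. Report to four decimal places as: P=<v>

First d^2_{-1,0}(β=2.7162), then the phase factors e^{-i(-1)α} and e^{-i(0)γ}:
With c≡cos(β/2)=0.211096 and s≡sin(β/2)=0.977465, N=[1·6·2·2]^{1/2}=4.898979
k: max(0,(0)−(-1))=1 … min(2+(0),2−(-1))=2
  k=1: (−1)^0·4.8990/(2)·0.2111^3·0.9775^1 = +0.022523
  k=2: (−1)^1·4.8990/(2)·0.2111^1·0.9775^3 = -0.482903
d^2_{-1,0}(2.7162) = +0.022523 -0.482903 = -0.460381
|D^2_{-1,0}|² = |d^2_{-1,0}(β)|² = (-0.460381)² = 0.211950 (the z-rotation phases have unit modulus)

P=0.2120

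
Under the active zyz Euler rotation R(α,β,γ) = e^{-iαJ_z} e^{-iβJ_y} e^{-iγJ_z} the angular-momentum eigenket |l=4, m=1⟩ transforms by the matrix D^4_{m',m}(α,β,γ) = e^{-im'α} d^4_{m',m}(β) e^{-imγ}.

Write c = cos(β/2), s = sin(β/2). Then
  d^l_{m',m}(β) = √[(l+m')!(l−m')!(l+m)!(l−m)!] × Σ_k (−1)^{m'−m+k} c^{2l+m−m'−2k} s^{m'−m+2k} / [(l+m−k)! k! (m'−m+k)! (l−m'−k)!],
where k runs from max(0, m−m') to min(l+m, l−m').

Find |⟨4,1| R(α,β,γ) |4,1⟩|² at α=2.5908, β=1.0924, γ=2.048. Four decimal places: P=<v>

Split into d^4_{1,1}(β=1.0924) × two z-phases.
c=cos(1.0924/2)=0.854505, s=sin(1.0924/2)=0.519444; N=√[120·6·120·6]=720.000000
k: max(0,(1)−(1))=0 … min(4+(1),4−(1))=3
  k=0: (−1)^0·720.0000/(720)·0.8545^8·0.5194^0 = +0.284260
  k=1: (−1)^1·720.0000/(48)·0.8545^6·0.5194^2 = -1.575632
  k=2: (−1)^2·720.0000/(24)·0.8545^4·0.5194^4 = +1.164483
  k=3: (−1)^3·720.0000/(72)·0.8545^2·0.5194^6 = -0.143437
d^4_{1,1}(1.0924) = +0.284260 -1.575632 +1.164483 -0.143437 = -0.270326
|D^4_{1,1}|² = |d^4_{1,1}(β)|² = (-0.270326)² = 0.073076 (the z-rotation phases have unit modulus)

P=0.0731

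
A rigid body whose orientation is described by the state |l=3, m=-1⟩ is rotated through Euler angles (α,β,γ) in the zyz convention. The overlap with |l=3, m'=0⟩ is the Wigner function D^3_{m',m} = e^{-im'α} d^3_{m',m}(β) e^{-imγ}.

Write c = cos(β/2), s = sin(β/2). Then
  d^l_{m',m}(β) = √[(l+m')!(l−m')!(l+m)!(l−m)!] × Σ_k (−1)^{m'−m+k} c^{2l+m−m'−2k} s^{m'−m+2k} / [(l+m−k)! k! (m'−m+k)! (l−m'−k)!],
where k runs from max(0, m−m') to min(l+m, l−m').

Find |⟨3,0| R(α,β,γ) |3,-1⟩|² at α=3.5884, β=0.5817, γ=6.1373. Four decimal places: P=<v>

D^3_{0,-1}(3.5884,0.5817,6.1373) = e^{-i·0·3.5884}·d^3_{0,-1}(0.5817)·e^{-i·-1·6.1373}. Compute d first:
c=cos(0.5817/2)=0.958000, s=sin(0.5817/2)=0.286767; N=√[6·6·2·24]=41.569219
k: max(0,(-1)−(0))=0 … min(3+(-1),3−(0))=2
  k=0: (−1)^1·41.5692/(12)·0.9580^5·0.2868^1 = -0.801582
  k=1: (−1)^2·41.5692/(4)·0.9580^3·0.2868^3 = +0.215474
  k=2: (−1)^3·41.5692/(12)·0.9580^1·0.2868^5 = -0.006436
d^3_{0,-1}(0.5817) = -0.801582 +0.215474 -0.006436 = -0.592544
|D^3_{0,-1}|² = |d^3_{0,-1}(β)|² = (-0.592544)² = 0.351108 (the z-rotation phases have unit modulus)

P=0.3511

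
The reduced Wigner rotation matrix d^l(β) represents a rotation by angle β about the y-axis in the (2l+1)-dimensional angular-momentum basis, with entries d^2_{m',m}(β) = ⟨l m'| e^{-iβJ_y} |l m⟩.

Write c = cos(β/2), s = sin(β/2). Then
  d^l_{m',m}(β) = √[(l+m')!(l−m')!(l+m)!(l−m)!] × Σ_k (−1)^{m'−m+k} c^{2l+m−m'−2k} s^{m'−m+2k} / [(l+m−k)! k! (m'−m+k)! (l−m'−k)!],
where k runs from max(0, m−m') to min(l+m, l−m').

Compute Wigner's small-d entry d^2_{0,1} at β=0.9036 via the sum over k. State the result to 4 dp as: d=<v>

d^2_{0,1}(β=0.9036) via Wigner's sum:
With c≡cos(β/2)=0.899663 and s≡sin(β/2)=0.436586, N=[2·2·6·1]^{1/2}=4.898979
Admissible k: 1..2 (factorial args all ≥0)
  k=1: (−1)^0·4.8990/(2)·0.8997^3·0.4366^1 = +0.778725
  k=2: (−1)^1·4.8990/(2)·0.8997^1·0.4366^3 = -0.183385
d^2_{0,1}(0.9036) = +0.778725 -0.183385 = +0.595340

d=0.5953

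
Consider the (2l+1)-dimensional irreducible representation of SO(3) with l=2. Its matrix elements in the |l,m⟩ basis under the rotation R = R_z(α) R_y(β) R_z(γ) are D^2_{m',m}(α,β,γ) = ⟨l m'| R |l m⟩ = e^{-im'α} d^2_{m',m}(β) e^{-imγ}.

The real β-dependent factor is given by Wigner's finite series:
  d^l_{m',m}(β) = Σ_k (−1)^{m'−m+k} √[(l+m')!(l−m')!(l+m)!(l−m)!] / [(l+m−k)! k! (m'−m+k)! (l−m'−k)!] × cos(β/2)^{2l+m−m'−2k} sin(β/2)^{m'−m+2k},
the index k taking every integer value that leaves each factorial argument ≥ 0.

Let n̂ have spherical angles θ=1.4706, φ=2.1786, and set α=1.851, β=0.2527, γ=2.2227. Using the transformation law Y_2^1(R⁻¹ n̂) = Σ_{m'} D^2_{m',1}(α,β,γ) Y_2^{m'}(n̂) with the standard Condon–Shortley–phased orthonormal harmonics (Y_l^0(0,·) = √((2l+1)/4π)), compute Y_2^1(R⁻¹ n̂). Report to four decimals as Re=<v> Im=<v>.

Need the full column D^2_{m',1} for m'=−2..2 at α=1.851, β=0.2527, γ=2.2227.
cos(β/2)=0.992028, sin(β/2)=0.126014
d^2_{-2,1}: single k=3 term ⇒ +0.003970;  D = +0.000363+0.003954i
d^2_{-1,1}: k∈[2..3] ⇒ +0.046882 -0.000252 = +0.046630;  D = +0.043446-0.016936i
d^2_{0,1}: k∈[1..2] ⇒ +0.301347 -0.004862 = +0.296485;  D = -0.179877-0.235685i
d^2_{1,1}: k∈[0..1] ⇒ +0.968493 -0.046882 = +0.921611;  D = -0.549412+0.739941i
d^2_{2,1}: single k=0 term ⇒ -0.246049;  D = -0.230407-0.086328i
Y_2^{m'}(θ=1.4706,φ=2.1786) and Σ D·Y over m':
  (+0.0004+0.0040i)·(-0.1330+0.3585i)  (+0.0434-0.0169i)·(-0.0439-0.0631i)  (-0.1799-0.2357i)·(-0.3059+0.0000i)  (-0.5494+0.7399i)·(+0.0439-0.0631i)  (-0.2304-0.0863i)·(-0.1330-0.3585i)
Y_2^1(R⁻¹ n̂) = +0.072857+0.230967i

Re=0.0729 Im=0.2310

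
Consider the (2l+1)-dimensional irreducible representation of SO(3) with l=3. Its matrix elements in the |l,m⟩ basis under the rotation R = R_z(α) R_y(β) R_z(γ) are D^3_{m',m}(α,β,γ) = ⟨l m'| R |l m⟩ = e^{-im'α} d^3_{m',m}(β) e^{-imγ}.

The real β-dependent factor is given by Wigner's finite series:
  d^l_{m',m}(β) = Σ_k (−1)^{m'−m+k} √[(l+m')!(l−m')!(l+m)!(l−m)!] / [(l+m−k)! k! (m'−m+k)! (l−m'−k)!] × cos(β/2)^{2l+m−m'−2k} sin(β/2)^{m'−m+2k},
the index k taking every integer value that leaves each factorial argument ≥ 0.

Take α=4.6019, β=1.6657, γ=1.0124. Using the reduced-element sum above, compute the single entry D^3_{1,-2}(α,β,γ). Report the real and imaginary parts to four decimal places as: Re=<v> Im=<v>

Re=0.2605 Im=0.1650

D^3_{1,-2}(4.6019,1.6657,1.0124) = e^{-i·1·4.6019}·d^3_{1,-2}(1.6657)·e^{-i·-2·1.0124}. Compute d first:
With c≡cos(β/2)=0.672770 and s≡sin(β/2)=0.739852, N=[24·2·1·120]^{1/2}=75.894664
The bounds max(0,m−m')=0 and min(l+m,l−m')=1 give 2 terms
  k=0: (−1)^3·75.8947/(12)·0.6728^3·0.7399^3 = -0.779945
  k=1: (−1)^4·75.8947/(24)·0.6728^1·0.7399^5 = +0.471618
d^3_{1,-2}(1.6657) = -0.779945 +0.471618 = -0.308327
Attach z-rotation phases: D = e^{-i(1)(4.6019)}·(-0.308327)·e^{-i(-2)(1.0124)} = +0.260493+0.164951i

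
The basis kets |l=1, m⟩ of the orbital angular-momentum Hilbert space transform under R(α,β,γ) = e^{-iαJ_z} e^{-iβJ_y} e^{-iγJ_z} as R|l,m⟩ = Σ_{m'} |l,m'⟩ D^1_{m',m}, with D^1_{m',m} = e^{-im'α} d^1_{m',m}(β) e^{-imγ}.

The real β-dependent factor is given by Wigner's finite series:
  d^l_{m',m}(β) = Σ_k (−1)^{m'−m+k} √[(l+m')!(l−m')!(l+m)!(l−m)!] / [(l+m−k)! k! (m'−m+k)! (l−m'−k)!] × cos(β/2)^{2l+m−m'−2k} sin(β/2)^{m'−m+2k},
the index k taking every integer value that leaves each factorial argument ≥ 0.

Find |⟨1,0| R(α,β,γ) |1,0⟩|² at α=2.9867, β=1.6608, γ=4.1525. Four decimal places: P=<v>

Split into d^1_{0,0}(β=1.6608) × two z-phases.
Half-angle: c=0.674581, s=0.738201. N=√(1·1·1·1)=1.000000
k∈{0,1} keeps every argument non-negative
  k=0: (−1)^0·1.0000/(1)·0.6746^2·0.7382^0 = +0.455059
  k=1: (−1)^1·1.0000/(1)·0.6746^0·0.7382^2 = -0.544941
d^1_{0,0}(1.6608) = +0.455059 -0.544941 = -0.089882
|D^1_{0,0}|² = |d^1_{0,0}(β)|² = (-0.089882)² = 0.008079 (the z-rotation phases have unit modulus)

P=0.0081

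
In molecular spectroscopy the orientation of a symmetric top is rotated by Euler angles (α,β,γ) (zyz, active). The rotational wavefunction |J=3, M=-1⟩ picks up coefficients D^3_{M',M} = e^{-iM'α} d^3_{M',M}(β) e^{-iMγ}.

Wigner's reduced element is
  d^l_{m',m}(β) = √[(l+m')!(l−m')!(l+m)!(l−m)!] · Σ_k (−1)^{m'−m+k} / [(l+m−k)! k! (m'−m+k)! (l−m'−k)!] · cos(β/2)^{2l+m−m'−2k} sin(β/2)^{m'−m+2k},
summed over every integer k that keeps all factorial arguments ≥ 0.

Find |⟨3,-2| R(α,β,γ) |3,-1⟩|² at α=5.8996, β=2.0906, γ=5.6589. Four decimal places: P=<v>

Split into d^3_{-2,-1}(β=2.0906) × two z-phases.
Half-angle: c=0.501642, s=0.865075. N=√(1·120·2·24)=75.894664
Admissible k: 1..2 (factorial args all ≥0)
  k=1: (−1)^0·75.8947/(24)·0.5016^5·0.8651^1 = +0.086901
  k=2: (−1)^1·75.8947/(12)·0.5016^3·0.8651^3 = -0.516861
d^3_{-2,-1}(2.0906) = +0.086901 -0.516861 = -0.429960
|D^3_{-2,-1}|² = |d^3_{-2,-1}(β)|² = (-0.429960)² = 0.184866 (the z-rotation phases have unit modulus)

P=0.1849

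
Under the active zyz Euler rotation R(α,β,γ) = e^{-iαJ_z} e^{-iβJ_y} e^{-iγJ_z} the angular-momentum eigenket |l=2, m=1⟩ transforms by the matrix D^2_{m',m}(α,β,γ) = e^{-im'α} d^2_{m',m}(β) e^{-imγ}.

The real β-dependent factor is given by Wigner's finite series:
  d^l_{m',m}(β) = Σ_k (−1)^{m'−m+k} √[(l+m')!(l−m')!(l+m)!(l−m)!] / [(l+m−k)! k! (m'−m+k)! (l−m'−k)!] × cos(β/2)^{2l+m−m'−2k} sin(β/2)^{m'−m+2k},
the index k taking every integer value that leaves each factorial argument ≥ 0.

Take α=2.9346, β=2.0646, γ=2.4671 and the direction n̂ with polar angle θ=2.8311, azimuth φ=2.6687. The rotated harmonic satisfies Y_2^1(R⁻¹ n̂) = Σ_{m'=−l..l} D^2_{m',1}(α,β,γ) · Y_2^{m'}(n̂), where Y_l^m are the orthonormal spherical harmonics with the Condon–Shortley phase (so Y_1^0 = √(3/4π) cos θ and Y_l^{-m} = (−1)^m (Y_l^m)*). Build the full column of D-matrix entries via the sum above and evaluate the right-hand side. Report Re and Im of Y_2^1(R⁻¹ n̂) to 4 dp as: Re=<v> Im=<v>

Need the full column D^2_{m',1} for m'=−2..2 at α=2.9346, β=2.0646, γ=2.4671.
cos(β/2)=0.512846, sin(β/2)=0.858481
d^2_{-2,1}: single k=3 term ⇒ +0.648946;  D = -0.627050-0.167150i
d^2_{-1,1}: k∈[2..3] ⇒ +0.581508 -0.543153 = +0.038355;  D = +0.034239+0.017285i
d^2_{0,1}: k∈[1..2] ⇒ +0.283639 -0.794793 = -0.511154;  D = +0.399223+0.319216i
d^2_{1,1}: k∈[0..1] ⇒ +0.069175 -0.581508 = -0.512334;  D = -0.325847-0.395360i
d^2_{2,1}: single k=0 term ⇒ -0.231590;  D = +0.107420+0.205171i
Y_2^{m'}(θ=2.8311,φ=2.6687) and Σ D·Y over m':
  (-0.6271-0.1671i)·(+0.0211+0.0292i)  (+0.0342+0.0173i)·(+0.2001+0.1024i)  (+0.3992+0.3192i)·(+0.5425+0.0000i)  (-0.3258-0.3954i)·(-0.2001+0.1024i)  (+0.1074+0.2052i)·(+0.0211-0.0292i)
Y_2^1(R⁻¹ n̂) = +0.327236+0.205201i

Re=0.3272 Im=0.2052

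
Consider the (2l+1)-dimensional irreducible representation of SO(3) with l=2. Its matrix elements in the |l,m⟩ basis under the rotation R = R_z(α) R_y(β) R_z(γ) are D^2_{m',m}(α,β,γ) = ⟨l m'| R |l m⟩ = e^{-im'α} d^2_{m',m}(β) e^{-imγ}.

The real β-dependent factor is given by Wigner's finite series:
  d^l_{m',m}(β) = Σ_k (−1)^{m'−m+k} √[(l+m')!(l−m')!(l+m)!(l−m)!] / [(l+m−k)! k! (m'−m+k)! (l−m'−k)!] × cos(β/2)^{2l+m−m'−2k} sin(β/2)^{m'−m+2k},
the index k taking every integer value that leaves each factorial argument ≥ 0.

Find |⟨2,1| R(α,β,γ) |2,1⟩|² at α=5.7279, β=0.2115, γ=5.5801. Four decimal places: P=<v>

First d^2_{1,1}(β=0.2115), then the phase factors e^{-i(1)α} and e^{-i(1)γ}:
With c≡cos(β/2)=0.994414 and s≡sin(β/2)=0.105553, N=[6·1·6·1]^{1/2}=6.000000
k∈{0,1} keeps every argument non-negative
  k=0: (−1)^0·6.0000/(6)·0.9944^4·0.1056^0 = +0.977841
  k=1: (−1)^1·6.0000/(2)·0.9944^2·0.1056^2 = -0.033052
d^2_{1,1}(0.2115) = +0.977841 -0.033052 = +0.944789
|D^2_{1,1}|² = |d^2_{1,1}(β)|² = (+0.944789)² = 0.892627 (the z-rotation phases have unit modulus)

P=0.8926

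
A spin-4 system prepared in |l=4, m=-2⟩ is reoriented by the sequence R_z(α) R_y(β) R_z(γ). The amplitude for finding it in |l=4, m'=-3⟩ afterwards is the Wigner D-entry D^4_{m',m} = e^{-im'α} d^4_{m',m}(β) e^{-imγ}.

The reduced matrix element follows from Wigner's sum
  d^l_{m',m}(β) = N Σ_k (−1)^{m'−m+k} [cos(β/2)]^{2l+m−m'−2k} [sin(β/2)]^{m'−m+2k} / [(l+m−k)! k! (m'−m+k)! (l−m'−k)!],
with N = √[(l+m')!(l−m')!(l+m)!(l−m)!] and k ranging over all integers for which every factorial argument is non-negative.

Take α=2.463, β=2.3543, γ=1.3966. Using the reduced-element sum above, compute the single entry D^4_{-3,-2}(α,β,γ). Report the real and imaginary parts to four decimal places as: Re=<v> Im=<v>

Re=0.0503 Im=0.0475

First d^4_{-3,-2}(β=2.3543), then the phase factors e^{-i(-3)α} and e^{-i(-2)γ}:
Half-angle: c=0.383558, s=0.923517. N=√(1·5040·2·720)=2693.993318
The bounds max(0,m−m')=1 and min(l+m,l−m')=2 give 2 terms
  k=1: (−1)^0·2693.9933/(720)·0.3836^7·0.9235^1 = +0.004220
  k=2: (−1)^1·2693.9933/(240)·0.3836^5·0.9235^3 = -0.073397
d^4_{-3,-2}(2.3543) = +0.004220 -0.073397 = -0.069177
Attach z-rotation phases: D = e^{-i(-3)(2.463)}·(-0.069177)·e^{-i(-2)(1.3966)} = +0.050264+0.047528i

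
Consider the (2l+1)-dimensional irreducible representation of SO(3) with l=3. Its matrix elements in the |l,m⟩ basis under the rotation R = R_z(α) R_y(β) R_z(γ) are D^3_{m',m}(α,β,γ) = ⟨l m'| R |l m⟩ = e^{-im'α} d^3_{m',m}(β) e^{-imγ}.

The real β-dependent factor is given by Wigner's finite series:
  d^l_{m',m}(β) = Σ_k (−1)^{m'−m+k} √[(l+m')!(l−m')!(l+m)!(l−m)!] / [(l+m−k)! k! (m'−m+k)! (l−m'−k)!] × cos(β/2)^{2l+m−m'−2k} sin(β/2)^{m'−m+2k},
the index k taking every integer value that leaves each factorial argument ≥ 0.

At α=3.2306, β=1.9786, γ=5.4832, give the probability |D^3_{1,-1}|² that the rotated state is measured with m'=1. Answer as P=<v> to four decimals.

P=0.2071

Split into d^3_{1,-1}(β=1.9786) × two z-phases.
c=cos(1.9786/2)=0.549275, s=sin(1.9786/2)=0.835642; N=√[24·2·2·24]=48.000000
k∈{0,1,2} keeps every argument non-negative
  k=0: (−1)^2·48.0000/(8)·0.5493^4·0.8356^2 = +0.381374
  k=1: (−1)^3·48.0000/(6)·0.5493^2·0.8356^4 = -1.176928
  k=2: (−1)^4·48.0000/(48)·0.5493^0·0.8356^6 = +0.340503
d^3_{1,-1}(1.9786) = +0.381374 -1.176928 +0.340503 = -0.455052
|D^3_{1,-1}|² = |d^3_{1,-1}(β)|² = (-0.455052)² = 0.207072 (the z-rotation phases have unit modulus)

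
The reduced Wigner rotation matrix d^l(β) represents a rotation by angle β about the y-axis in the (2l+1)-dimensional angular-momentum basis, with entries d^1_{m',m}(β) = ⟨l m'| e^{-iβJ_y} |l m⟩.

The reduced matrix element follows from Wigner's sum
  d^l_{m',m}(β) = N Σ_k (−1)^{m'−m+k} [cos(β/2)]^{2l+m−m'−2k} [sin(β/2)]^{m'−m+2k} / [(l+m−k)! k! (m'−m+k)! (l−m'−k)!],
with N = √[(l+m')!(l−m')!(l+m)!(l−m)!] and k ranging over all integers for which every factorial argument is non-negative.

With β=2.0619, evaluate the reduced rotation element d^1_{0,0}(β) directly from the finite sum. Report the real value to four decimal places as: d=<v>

d^1_{0,0}(β=2.0619) via Wigner's sum:
Half-angle: c=0.514004, s=0.857788. N=√(1·1·1·1)=1.000000
k∈{0,1} keeps every argument non-negative
  k=0: (−1)^0·1.0000/(1)·0.5140^2·0.8578^0 = +0.264200
  k=1: (−1)^1·1.0000/(1)·0.5140^0·0.8578^2 = -0.735800
d^1_{0,0}(2.0619) = +0.264200 -0.735800 = -0.471599

d=-0.4716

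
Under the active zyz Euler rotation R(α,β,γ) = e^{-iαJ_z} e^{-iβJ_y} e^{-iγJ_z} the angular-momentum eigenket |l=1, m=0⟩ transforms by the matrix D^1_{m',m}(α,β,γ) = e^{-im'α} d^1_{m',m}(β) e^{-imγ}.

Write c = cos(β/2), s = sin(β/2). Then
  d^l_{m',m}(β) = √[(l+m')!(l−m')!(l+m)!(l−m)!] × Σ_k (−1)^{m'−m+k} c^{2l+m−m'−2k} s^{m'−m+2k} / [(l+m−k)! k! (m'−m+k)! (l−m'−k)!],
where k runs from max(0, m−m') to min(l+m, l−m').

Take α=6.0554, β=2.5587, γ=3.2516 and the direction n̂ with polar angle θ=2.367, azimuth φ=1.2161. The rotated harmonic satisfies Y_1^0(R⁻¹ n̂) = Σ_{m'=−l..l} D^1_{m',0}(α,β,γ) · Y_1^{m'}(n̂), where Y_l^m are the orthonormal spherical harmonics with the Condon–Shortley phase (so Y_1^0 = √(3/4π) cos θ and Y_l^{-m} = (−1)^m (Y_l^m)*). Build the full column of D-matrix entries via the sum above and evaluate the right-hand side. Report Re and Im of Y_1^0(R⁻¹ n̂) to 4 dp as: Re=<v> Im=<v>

Re=0.3154 Im=0.0000

Need the full column D^1_{m',0} for m'=−1..1 at α=6.0554, β=2.5587, γ=3.2516.
cos(β/2)=0.287338, sin(β/2)=0.957829
d^1_{-1,0}: single k=1 term ⇒ +0.389221;  D = +0.379167-0.087894i
d^1_{0,0}: k∈[0..1] ⇒ +0.082563 -0.917437 = -0.834874;  D = -0.834874+0.000000i
d^1_{1,0}: single k=0 term ⇒ -0.389221;  D = -0.379167-0.087894i
Y_1^{m'}(θ=2.367,φ=1.2161) and Σ D·Y over m':
  (+0.3792-0.0879i)·(+0.0839-0.2266i)  (-0.8349+0.0000i)·(-0.3492+0.0000i)  (-0.3792-0.0879i)·(-0.0839-0.2266i)
Y_1^0(R⁻¹ n̂) = +0.315353+0.000000i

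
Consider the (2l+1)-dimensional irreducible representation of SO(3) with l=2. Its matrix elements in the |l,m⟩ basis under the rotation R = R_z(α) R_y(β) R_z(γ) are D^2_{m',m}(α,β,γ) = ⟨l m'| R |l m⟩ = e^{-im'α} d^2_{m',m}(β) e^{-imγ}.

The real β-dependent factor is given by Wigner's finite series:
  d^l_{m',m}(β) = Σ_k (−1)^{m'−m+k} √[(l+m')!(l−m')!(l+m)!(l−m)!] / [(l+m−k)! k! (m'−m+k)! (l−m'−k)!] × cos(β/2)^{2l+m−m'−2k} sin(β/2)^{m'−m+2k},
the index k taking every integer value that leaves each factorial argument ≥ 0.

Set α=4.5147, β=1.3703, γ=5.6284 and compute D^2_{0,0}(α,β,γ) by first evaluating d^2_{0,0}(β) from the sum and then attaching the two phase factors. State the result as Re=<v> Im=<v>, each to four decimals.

Split into d^2_{0,0}(β=1.3703) × two z-phases.
c=cos(1.3703/2)=0.774324, s=sin(1.3703/2)=0.632789; N=√[2·2·2·2]=4.000000
k∈{0,1,2} keeps every argument non-negative
  k=0: (−1)^0·4.0000/(4)·0.7743^4·0.6328^0 = +0.359494
  k=1: (−1)^1·4.0000/(1)·0.7743^2·0.6328^2 = -0.960337
  k=2: (−1)^2·4.0000/(4)·0.7743^0·0.6328^4 = +0.160338
d^2_{0,0}(1.3703) = +0.359494 -0.960337 +0.160338 = -0.440505
Phases: e^{-i·(0)·4.5147}=+1.000000+0.000000i, e^{-i·(0)·5.6284}=+1.000000+0.000000i ⇒ D=-0.440505+0.000000i

Re=-0.4405 Im=0.0000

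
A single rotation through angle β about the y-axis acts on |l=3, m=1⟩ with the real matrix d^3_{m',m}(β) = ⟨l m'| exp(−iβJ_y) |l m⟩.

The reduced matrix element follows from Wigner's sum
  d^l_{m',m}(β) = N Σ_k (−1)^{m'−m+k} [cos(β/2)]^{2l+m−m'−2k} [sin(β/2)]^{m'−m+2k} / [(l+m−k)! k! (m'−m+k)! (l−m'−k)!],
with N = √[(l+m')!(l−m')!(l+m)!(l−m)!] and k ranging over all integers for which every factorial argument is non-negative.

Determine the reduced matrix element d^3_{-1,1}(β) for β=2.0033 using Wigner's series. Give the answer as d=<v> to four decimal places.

d^3_{-1,1}(β=2.0033) via Wigner's sum:
c=cos(2.0033/2)=0.538913, s=sin(2.0033/2)=0.842361; N=√[2·24·24·2]=48.000000
k: max(0,(1)−(-1))=2 … min(3+(1),3−(-1))=4
  k=2: (−1)^0·48.0000/(8)·0.5389^4·0.8424^2 = +0.359106
  k=3: (−1)^1·48.0000/(6)·0.5389^2·0.8424^4 = -1.169826
  k=4: (−1)^2·48.0000/(48)·0.5389^0·0.8424^6 = +0.357265
d^3_{-1,1}(2.0033) = +0.359106 -1.169826 +0.357265 = -0.453454

d=-0.4535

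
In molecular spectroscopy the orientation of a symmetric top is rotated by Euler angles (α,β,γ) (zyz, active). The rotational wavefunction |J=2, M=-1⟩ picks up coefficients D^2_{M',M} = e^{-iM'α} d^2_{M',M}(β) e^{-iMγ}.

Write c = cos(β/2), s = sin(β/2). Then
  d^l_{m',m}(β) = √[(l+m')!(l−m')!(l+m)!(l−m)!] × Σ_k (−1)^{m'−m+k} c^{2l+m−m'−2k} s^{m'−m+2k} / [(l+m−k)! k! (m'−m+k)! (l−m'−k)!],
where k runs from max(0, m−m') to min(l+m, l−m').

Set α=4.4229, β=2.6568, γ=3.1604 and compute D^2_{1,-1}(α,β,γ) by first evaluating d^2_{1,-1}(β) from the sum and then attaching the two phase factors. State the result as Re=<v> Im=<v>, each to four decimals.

Re=-0.2201 Im=0.6910

First d^2_{1,-1}(β=2.6568), then the phase factors e^{-i(1)α} and e^{-i(-1)γ}:
Half-angle: c=0.240030, s=0.970766. N=√(6·1·1·6)=6.000000
Admissible k: 0..1 (factorial args all ≥0)
  k=0: (−1)^2·6.0000/(2)·0.2400^2·0.9708^2 = +0.162884
  k=1: (−1)^3·6.0000/(6)·0.2400^0·0.9708^4 = -0.888091
d^2_{1,-1}(2.6568) = +0.162884 -0.888091 = -0.725207
Attach z-rotation phases: D = e^{-i(1)(4.4229)}·(-0.725207)·e^{-i(-1)(3.1604)} = -0.220054+0.691014i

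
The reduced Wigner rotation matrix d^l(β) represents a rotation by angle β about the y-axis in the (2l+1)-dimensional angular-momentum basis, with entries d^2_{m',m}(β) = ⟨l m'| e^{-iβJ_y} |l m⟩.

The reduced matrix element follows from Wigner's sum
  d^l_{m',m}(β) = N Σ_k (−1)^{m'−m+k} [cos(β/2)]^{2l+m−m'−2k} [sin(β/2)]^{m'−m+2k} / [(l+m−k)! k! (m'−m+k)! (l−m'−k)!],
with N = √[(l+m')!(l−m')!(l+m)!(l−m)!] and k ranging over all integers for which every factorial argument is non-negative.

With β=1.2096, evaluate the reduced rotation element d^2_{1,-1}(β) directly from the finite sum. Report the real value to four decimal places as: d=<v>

d^2_{1,-1}(β=1.2096) via Wigner's sum:
With c≡cos(β/2)=0.822616 and s≡sin(β/2)=0.568598, N=[6·1·1·6]^{1/2}=6.000000
The bounds max(0,m−m')=0 and min(l+m,l−m')=1 give 2 terms
  k=0: (−1)^2·6.0000/(2)·0.8226^2·0.5686^2 = +0.656335
  k=1: (−1)^3·6.0000/(6)·0.8226^0·0.5686^4 = -0.104525
d^2_{1,-1}(1.2096) = +0.656335 -0.104525 = +0.551810

d=0.5518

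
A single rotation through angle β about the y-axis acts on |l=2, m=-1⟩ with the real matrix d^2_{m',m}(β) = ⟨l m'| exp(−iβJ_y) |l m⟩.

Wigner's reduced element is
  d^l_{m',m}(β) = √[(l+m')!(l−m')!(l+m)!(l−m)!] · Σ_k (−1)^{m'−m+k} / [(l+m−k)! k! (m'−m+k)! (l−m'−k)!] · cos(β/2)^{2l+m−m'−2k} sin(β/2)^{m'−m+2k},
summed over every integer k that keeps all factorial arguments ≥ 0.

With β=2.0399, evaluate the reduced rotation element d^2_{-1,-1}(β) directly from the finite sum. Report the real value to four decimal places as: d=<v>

d^2_{-1,-1}(β=2.0399) via Wigner's sum:
With c≡cos(β/2)=0.523409 and s≡sin(β/2)=0.852082, N=[1·6·1·6]^{1/2}=6.000000
The bounds max(0,m−m')=0 and min(l+m,l−m')=1 give 2 terms
  k=0: (−1)^0·6.0000/(6)·0.5234^4·0.8521^0 = +0.075052
  k=1: (−1)^1·6.0000/(2)·0.5234^2·0.8521^2 = -0.596713
d^2_{-1,-1}(2.0399) = +0.075052 -0.596713 = -0.521661

d=-0.5217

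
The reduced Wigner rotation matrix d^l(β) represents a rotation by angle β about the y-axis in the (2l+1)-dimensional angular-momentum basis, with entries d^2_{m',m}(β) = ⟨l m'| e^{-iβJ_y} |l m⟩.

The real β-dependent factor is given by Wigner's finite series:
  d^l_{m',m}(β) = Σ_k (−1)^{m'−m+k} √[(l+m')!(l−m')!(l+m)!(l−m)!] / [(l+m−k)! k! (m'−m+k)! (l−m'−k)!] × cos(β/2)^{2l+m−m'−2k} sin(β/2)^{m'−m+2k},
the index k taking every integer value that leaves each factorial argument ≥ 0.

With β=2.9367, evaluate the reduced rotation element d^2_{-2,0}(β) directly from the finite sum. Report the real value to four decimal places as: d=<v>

d^2_{-2,0}(β=2.9367) via Wigner's sum:
Half-angle: c=0.102267, s=0.994757. N=√(1·24·2·2)=9.797959
k∈{2} keeps every argument non-negative
  k=2: (−1)^0·9.7980/(4)·0.1023^2·0.9948^2 = +0.025350
d^2_{-2,0}(2.9367) = +0.025350

d=0.0254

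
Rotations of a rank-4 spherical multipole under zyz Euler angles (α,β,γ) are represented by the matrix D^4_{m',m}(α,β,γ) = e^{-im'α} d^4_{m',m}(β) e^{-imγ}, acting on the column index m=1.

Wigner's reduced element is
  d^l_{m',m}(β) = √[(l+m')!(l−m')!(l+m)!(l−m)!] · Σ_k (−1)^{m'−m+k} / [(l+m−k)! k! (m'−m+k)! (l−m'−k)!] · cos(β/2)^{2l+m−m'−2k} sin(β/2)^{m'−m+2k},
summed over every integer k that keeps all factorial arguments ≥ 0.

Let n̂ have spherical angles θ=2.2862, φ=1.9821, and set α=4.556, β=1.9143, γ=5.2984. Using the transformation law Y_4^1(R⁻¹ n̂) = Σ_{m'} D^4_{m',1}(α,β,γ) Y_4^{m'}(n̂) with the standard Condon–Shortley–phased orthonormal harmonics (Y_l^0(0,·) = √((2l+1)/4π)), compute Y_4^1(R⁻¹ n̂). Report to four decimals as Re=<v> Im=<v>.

Re=-0.2855 Im=-0.1676

Need the full column D^4_{m',1} for m'=−4..4 at α=4.556, β=1.9143, γ=5.2984.
cos(β/2)=0.575852, sin(β/2)=0.817554
d^4_{-4,1}: single k=5 term ⇒ +0.521926;  D = +0.488610+0.183485i
d^4_{-3,1}: k∈[4..5] ⇒ +0.649873 -0.785942 = -0.136068;  D = +0.067092-0.118378i
d^4_{-2,1}: k∈[3..5] ⇒ +0.489350 -1.479521 +0.596433 = -0.393738;  D = +0.308129+0.245125i
d^4_{-1,1}: k∈[2..5] ⇒ +0.243725 -1.473774 +1.485290 -0.199586 = +0.055654;  D = +0.041009-0.037626i
d^4_{0,1}: k∈[1..4] ⇒ +0.076773 -0.928476 +1.871463 -0.628695 = +0.391064;  D = +0.216275+0.325816i
d^4_{1,1}: k∈[0..3] ⇒ +0.012092 -0.365587 +1.473774 -0.990193 = +0.130086;  D = -0.118264+0.054184i
d^4_{2,1}: k∈[0..2] ⇒ -0.072833 +0.734025 -0.986347 = -0.325156;  D = +0.087742+0.313094i
d^4_{3,1}: k∈[0..1] ⇒ +0.193450 -0.649873 = -0.456423;  D = -0.453311+0.053209i
d^4_{4,1}: single k=0 term ⇒ -0.258940;  D = +0.010237-0.258737i
Y_4^{m'}(θ=2.2862,φ=1.9821) and Σ D·Y over m':
  (+0.4886+0.1835i)·(-0.0107-0.1433i)  (+0.0671-0.1184i)·(-0.3332-0.1167i)  (+0.3081+0.2451i)·(-0.2608+0.2810i)  (+0.0410-0.0376i)·(+0.0011+0.0025i)  (+0.2163+0.3258i)·(-0.3627+0.0000i)  (-0.1183+0.0542i)·(-0.0011+0.0025i)  (+0.0877+0.3131i)·(-0.2608-0.2810i)  (-0.4533+0.0532i)·(+0.3332-0.1167i)  (+0.0102-0.2587i)·(-0.0107+0.1433i)
Y_4^1(R⁻¹ n̂) = -0.285469-0.167609i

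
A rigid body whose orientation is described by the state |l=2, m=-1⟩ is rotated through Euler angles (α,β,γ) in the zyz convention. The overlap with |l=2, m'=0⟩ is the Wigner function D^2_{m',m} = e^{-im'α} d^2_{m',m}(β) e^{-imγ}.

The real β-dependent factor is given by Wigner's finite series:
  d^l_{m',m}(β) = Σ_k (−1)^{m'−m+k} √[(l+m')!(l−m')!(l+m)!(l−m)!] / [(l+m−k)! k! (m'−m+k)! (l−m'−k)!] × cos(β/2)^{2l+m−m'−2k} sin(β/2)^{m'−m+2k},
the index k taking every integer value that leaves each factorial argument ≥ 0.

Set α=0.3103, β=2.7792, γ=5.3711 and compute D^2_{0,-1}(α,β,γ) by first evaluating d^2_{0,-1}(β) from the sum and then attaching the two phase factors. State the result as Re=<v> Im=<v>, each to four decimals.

First d^2_{0,-1}(β=2.7792), then the phase factors e^{-i(0)α} and e^{-i(-1)γ}:
c=cos(2.7792/2)=0.180206, s=sin(2.7792/2)=0.983629; N=√[2·2·1·6]=4.898979
k: max(0,(-1)−(0))=0 … min(2+(-1),2−(0))=1
  k=0: (−1)^1·4.8990/(2)·0.1802^3·0.9836^1 = -0.014100
  k=1: (−1)^2·4.8990/(2)·0.1802^1·0.9836^3 = +0.420087
d^2_{0,-1}(2.7792) = -0.014100 +0.420087 = +0.405987
Phases: e^{-i·(0)·0.3103}=+1.000000+0.000000i, e^{-i·(-1)·5.3711}=+0.612098-0.790782i ⇒ D=+0.248504-0.321048i

Re=0.2485 Im=-0.3210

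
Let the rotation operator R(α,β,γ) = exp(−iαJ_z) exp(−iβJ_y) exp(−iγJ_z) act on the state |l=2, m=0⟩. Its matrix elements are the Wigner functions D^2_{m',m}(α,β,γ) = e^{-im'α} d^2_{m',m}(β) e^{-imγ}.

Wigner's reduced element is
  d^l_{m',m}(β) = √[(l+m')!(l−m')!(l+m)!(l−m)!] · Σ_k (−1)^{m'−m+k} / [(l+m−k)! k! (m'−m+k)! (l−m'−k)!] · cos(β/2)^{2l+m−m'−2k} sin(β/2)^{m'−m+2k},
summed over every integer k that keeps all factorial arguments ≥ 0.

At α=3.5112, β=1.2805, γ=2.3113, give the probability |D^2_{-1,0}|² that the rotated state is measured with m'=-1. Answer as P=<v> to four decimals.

First d^2_{-1,0}(β=1.2805), then the phase factors e^{-i(-1)α} and e^{-i(0)γ}:
With c≡cos(β/2)=0.801946 and s≡sin(β/2)=0.597396, N=[1·6·2·2]^{1/2}=4.898979
k: max(0,(0)−(-1))=1 … min(2+(0),2−(-1))=2
  k=1: (−1)^0·4.8990/(2)·0.8019^3·0.5974^1 = +0.754699
  k=2: (−1)^1·4.8990/(2)·0.8019^1·0.5974^3 = -0.418801
d^2_{-1,0}(1.2805) = +0.754699 -0.418801 = +0.335898
|D^2_{-1,0}|² = |d^2_{-1,0}(β)|² = (+0.335898)² = 0.112828 (the z-rotation phases have unit modulus)

P=0.1128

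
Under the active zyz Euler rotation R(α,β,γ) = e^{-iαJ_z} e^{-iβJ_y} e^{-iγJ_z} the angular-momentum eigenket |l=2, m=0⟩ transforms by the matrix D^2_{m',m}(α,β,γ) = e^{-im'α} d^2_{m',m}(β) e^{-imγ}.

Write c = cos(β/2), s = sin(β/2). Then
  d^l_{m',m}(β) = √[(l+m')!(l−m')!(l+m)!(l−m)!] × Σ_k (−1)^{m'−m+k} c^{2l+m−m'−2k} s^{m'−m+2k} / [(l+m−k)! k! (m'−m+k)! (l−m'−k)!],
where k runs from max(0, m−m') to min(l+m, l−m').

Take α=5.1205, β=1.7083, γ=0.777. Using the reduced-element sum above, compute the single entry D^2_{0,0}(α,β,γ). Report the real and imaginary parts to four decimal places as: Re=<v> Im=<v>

Re=-0.4718 Im=0.0000

First d^2_{0,0}(β=1.7083), then the phase factors e^{-i(0)α} and e^{-i(0)γ}:
Half-angle: c=0.656860, s=0.754013. N=√(2·2·2·2)=4.000000
Admissible k: 0..2 (factorial args all ≥0)
  k=0: (−1)^0·4.0000/(4)·0.6569^4·0.7540^0 = +0.186162
  k=1: (−1)^1·4.0000/(1)·0.6569^2·0.7540^2 = -0.981212
  k=2: (−1)^2·4.0000/(4)·0.6569^0·0.7540^4 = +0.323232
d^2_{0,0}(1.7083) = +0.186162 -0.981212 +0.323232 = -0.471817
Attach z-rotation phases: D = e^{-i(0)(5.1205)}·(-0.471817)·e^{-i(0)(0.777)} = -0.471817+0.000000i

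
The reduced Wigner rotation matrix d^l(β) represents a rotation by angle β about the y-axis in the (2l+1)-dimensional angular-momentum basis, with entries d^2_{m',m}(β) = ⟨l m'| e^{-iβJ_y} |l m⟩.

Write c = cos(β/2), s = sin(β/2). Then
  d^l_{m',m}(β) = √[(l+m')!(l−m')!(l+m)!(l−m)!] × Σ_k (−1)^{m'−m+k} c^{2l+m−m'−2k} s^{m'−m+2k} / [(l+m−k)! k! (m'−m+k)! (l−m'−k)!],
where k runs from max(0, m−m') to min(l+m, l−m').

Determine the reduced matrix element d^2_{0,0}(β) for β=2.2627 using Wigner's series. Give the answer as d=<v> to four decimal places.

d^2_{0,0}(β=2.2627) via Wigner's sum:
c=cos(2.2627/2)=0.425438, s=sin(2.2627/2)=0.904987; N=√[2·2·2·2]=4.000000
Admissible k: 0..2 (factorial args all ≥0)
  k=0: (−1)^0·4.0000/(4)·0.4254^4·0.9050^0 = +0.032760
  k=1: (−1)^1·4.0000/(1)·0.4254^2·0.9050^2 = -0.592951
  k=2: (−1)^2·4.0000/(4)·0.4254^0·0.9050^4 = +0.670764
d^2_{0,0}(2.2627) = +0.032760 -0.592951 +0.670764 = +0.110574

d=0.1106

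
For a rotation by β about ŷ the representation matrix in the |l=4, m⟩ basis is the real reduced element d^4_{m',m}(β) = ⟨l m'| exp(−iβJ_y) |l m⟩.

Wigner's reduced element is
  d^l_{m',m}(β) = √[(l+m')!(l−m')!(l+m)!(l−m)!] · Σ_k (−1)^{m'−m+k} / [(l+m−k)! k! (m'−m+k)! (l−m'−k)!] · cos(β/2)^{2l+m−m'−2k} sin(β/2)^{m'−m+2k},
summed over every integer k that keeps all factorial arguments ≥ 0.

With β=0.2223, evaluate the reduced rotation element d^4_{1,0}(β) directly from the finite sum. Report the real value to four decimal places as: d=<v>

d^4_{1,0}(β=0.2223) via Wigner's sum:
With c≡cos(β/2)=0.993829 and s≡sin(β/2)=0.110921, N=[120·6·24·24]^{1/2}=643.987578
k∈{0,1,2,3} keeps every argument non-negative
  k=0: (−1)^1·643.9876/(144)·0.9938^7·0.1109^1 = -0.475020
  k=1: (−1)^2·643.9876/(24)·0.9938^5·0.1109^3 = +0.035503
  k=2: (−1)^3·643.9876/(24)·0.9938^3·0.1109^5 = -0.000442
  k=3: (−1)^4·643.9876/(144)·0.9938^1·0.1109^7 = +0.000001
d^4_{1,0}(0.2223) = -0.475020 +0.035503 -0.000442 +0.000001 = -0.439958

d=-0.4400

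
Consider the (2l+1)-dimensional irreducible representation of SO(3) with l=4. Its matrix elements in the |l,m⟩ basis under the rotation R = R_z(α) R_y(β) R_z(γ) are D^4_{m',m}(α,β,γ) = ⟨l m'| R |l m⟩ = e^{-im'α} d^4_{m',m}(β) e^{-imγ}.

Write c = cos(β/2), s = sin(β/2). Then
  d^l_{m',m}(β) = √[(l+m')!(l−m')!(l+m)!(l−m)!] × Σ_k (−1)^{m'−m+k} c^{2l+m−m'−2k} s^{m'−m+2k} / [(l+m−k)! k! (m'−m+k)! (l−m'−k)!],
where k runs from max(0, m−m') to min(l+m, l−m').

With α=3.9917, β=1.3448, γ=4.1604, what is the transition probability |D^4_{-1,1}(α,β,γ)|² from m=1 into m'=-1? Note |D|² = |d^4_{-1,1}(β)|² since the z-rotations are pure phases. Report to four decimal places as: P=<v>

D^4_{-1,1}(3.9917,1.3448,4.1604) = e^{-i·-1·3.9917}·d^4_{-1,1}(1.3448)·e^{-i·1·4.1604}. Compute d first:
With c≡cos(β/2)=0.782329 and s≡sin(β/2)=0.622865, N=[6·120·120·6]^{1/2}=720.000000
k: max(0,(1)−(-1))=2 … min(4+(1),4−(-1))=5
  k=2: (−1)^0·720.0000/(72)·0.7823^6·0.6229^2 = +0.889457
  k=3: (−1)^1·720.0000/(24)·0.7823^4·0.6229^4 = -1.691437
  k=4: (−1)^2·720.0000/(48)·0.7823^2·0.6229^6 = +0.536087
  k=5: (−1)^3·720.0000/(720)·0.7823^0·0.6229^8 = -0.022654
d^4_{-1,1}(1.3448) = +0.889457 -1.691437 +0.536087 -0.022654 = -0.288547
|D^4_{-1,1}|² = |d^4_{-1,1}(β)|² = (-0.288547)² = 0.083259 (the z-rotation phases have unit modulus)

P=0.0833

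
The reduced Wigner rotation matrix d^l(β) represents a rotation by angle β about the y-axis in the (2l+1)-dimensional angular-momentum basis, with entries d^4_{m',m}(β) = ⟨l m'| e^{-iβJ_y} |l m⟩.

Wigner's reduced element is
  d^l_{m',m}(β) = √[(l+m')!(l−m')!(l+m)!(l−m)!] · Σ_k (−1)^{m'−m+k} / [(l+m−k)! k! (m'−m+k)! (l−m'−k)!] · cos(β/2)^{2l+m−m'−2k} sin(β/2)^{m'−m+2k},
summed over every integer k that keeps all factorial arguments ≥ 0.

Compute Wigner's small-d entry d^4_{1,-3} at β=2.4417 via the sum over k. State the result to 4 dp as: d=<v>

d^4_{1,-3}(β=2.4417) via Wigner's sum:
Half-angle: c=0.342847, s=0.939391. N=√(120·6·1·5040)=1904.940944
Admissible k: 0..1 (factorial args all ≥0)
  k=0: (−1)^4·1904.9409/(144)·0.3428^4·0.9394^4 = +0.142334
  k=1: (−1)^5·1904.9409/(240)·0.3428^2·0.9394^6 = -0.641137
d^4_{1,-3}(2.4417) = +0.142334 -0.641137 = -0.498803

d=-0.4988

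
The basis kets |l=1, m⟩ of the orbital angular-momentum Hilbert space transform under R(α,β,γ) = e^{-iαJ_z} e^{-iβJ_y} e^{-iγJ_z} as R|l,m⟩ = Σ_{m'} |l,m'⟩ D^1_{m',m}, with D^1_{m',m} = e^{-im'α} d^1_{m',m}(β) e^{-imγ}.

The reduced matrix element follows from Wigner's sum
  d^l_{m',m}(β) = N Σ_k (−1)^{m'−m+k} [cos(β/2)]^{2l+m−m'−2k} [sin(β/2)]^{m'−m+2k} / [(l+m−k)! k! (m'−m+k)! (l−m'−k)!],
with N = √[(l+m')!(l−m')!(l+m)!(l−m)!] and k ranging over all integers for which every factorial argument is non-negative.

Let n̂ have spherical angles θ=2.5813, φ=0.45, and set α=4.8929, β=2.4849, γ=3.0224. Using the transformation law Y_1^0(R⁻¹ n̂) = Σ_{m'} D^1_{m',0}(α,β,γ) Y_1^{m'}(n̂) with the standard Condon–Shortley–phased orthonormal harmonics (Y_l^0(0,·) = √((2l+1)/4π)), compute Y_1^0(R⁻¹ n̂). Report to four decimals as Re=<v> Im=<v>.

Need the full column D^1_{m',0} for m'=−1..1 at α=4.8929, β=2.4849, γ=3.0224.
cos(β/2)=0.322478, sin(β/2)=0.946577
d^1_{-1,0}: single k=1 term ⇒ +0.431689;  D = +0.077502-0.424675i
d^1_{0,0}: k∈[0..1] ⇒ +0.103992 -0.896008 = -0.792016;  D = -0.792016+0.000000i
d^1_{1,0}: single k=0 term ⇒ -0.431689;  D = -0.077502-0.424675i
Y_1^{m'}(θ=2.5813,φ=0.45) and Σ D·Y over m':
  (+0.0775-0.4247i)·(+0.1653-0.0799i)  (-0.7920+0.0000i)·(-0.4139+0.0000i)  (-0.0775-0.4247i)·(-0.1653-0.0799i)
Y_1^0(R⁻¹ n̂) = +0.285606+0.000000i

Re=0.2856 Im=0.0000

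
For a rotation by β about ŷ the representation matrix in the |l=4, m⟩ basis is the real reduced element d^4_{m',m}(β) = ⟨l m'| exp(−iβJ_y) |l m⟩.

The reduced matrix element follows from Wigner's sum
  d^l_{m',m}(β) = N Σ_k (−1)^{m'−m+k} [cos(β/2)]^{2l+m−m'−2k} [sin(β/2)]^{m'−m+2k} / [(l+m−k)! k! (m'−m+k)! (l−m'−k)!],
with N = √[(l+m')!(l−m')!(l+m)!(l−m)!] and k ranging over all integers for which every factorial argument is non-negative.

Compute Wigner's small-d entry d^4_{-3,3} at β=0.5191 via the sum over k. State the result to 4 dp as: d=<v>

d=0.0018

d^4_{-3,3}(β=0.5191) via Wigner's sum:
Half-angle: c=0.966506, s=0.256646. N=√(1·5040·5040·1)=5040.000000
Admissible k: 6..7 (factorial args all ≥0)
  k=6: (−1)^0·5040.0000/(720)·0.9665^2·0.2566^6 = +0.001869
  k=7: (−1)^1·5040.0000/(5040)·0.9665^0·0.2566^8 = -0.000019
d^4_{-3,3}(0.5191) = +0.001869 -0.000019 = +0.001850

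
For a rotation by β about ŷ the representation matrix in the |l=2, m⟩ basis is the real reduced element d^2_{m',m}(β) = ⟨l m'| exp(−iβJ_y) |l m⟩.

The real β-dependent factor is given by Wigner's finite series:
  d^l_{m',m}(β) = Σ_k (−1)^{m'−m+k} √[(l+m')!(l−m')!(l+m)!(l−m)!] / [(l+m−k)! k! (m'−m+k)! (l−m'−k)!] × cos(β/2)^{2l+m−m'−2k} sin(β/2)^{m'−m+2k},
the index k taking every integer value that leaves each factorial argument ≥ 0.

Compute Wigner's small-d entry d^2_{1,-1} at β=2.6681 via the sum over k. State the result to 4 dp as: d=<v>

d=-0.7371

d^2_{1,-1}(β=2.6681) via Wigner's sum:
With c≡cos(β/2)=0.234541 and s≡sin(β/2)=0.972106, N=[6·1·1·6]^{1/2}=6.000000
The bounds max(0,m−m')=0 and min(l+m,l−m')=1 give 2 terms
  k=0: (−1)^2·6.0000/(2)·0.2345^2·0.9721^2 = +0.155950
  k=1: (−1)^3·6.0000/(6)·0.2345^0·0.9721^4 = -0.893007
d^2_{1,-1}(2.6681) = +0.155950 -0.893007 = -0.737057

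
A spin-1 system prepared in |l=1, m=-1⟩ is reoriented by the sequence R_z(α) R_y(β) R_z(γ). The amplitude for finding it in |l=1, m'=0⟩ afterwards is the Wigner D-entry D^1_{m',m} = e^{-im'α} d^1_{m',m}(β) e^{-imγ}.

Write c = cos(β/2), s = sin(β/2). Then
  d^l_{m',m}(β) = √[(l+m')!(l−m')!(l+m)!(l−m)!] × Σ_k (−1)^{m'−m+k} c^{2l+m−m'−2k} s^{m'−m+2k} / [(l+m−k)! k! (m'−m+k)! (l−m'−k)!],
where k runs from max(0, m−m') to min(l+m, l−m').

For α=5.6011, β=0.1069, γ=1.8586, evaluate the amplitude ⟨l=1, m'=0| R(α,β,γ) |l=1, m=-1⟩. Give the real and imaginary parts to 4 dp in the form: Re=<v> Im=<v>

Re=0.0214 Im=-0.0723

D^1_{0,-1}(5.6011,0.1069,1.8586) = e^{-i·0·5.6011}·d^1_{0,-1}(0.1069)·e^{-i·-1·1.8586}. Compute d first:
With c≡cos(β/2)=0.998572 and s≡sin(β/2)=0.053425, N=[1·1·1·2]^{1/2}=1.414214
Admissible k: 0..0 (factorial args all ≥0)
  k=0: (−1)^1·1.4142/(1)·0.9986^1·0.0534^1 = -0.075446
d^1_{0,-1}(0.1069) = -0.075446
D = (+1.000000+0.000000i)·(-0.075446)·(-0.283847+0.958870i) = +0.021415-0.072343i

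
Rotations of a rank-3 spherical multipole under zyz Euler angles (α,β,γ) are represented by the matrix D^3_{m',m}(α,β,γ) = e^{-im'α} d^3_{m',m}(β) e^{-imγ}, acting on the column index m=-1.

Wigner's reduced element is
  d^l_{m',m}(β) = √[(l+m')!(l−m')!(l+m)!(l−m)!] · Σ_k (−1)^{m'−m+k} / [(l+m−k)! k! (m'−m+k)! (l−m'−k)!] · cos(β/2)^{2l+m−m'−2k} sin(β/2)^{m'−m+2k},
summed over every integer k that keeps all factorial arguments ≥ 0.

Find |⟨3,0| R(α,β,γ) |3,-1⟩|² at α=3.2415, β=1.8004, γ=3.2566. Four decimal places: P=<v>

P=0.0976

D^3_{0,-1}(3.2415,1.8004,3.2566) = e^{-i·0·3.2415}·d^3_{0,-1}(1.8004)·e^{-i·-1·3.2566}. Compute d first:
c=cos(1.8004/2)=0.621453, s=sin(1.8004/2)=0.783451; N=√[6·6·2·24]=41.569219
The bounds max(0,m−m')=0 and min(l+m,l−m')=2 give 3 terms
  k=0: (−1)^1·41.5692/(12)·0.6215^5·0.7835^1 = -0.251562
  k=1: (−1)^2·41.5692/(4)·0.6215^3·0.7835^3 = +1.199425
  k=2: (−1)^3·41.5692/(12)·0.6215^1·0.7835^5 = -0.635417
d^3_{0,-1}(1.8004) = -0.251562 +1.199425 -0.635417 = +0.312446
|D^3_{0,-1}|² = |d^3_{0,-1}(β)|² = (+0.312446)² = 0.097623 (the z-rotation phases have unit modulus)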